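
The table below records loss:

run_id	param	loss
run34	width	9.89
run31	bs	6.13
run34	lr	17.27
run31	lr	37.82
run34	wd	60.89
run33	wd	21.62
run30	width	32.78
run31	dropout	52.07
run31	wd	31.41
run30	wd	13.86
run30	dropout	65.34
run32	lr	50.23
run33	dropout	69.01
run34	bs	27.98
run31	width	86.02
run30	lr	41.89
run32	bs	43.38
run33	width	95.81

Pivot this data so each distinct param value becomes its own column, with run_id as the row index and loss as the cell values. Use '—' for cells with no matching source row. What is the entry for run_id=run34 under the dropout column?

No long-format row has run_id=run34 and param=dropout, so the cell is —.

—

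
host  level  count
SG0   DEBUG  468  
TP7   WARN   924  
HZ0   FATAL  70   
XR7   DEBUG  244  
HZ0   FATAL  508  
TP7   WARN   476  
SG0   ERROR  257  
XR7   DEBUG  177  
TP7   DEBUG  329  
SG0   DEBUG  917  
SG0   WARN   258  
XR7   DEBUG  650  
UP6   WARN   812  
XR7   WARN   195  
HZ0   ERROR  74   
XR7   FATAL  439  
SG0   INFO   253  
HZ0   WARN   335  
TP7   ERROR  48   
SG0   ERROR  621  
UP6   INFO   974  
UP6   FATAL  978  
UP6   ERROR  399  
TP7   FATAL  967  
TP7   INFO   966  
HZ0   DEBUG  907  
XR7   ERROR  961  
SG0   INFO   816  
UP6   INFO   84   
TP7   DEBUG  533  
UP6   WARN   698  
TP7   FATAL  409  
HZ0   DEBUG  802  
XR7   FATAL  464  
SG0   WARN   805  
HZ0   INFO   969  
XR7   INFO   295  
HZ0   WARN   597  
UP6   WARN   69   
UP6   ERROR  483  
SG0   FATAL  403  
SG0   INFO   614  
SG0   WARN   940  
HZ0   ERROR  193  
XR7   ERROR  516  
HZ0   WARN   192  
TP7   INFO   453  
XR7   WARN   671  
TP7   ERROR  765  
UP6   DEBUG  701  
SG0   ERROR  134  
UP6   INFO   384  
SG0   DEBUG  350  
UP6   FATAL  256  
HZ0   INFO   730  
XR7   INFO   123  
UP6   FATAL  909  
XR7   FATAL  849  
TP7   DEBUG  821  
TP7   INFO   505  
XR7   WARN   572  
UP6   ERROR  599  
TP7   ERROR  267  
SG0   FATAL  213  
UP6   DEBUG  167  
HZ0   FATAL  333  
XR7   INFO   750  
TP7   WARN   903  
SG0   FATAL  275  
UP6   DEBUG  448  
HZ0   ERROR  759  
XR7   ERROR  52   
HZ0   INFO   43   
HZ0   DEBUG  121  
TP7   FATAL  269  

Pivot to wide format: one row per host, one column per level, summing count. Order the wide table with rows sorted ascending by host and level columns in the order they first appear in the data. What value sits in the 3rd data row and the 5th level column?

With rows sorted ascending by host, row 3 is host=TP7. level columns in first-appearance order: DEBUG, WARN, FATAL, ERROR, INFO; column 5 is INFO.
Long rows with host=TP7, level=INFO: 966 + 453 + 505 = 1924.

1924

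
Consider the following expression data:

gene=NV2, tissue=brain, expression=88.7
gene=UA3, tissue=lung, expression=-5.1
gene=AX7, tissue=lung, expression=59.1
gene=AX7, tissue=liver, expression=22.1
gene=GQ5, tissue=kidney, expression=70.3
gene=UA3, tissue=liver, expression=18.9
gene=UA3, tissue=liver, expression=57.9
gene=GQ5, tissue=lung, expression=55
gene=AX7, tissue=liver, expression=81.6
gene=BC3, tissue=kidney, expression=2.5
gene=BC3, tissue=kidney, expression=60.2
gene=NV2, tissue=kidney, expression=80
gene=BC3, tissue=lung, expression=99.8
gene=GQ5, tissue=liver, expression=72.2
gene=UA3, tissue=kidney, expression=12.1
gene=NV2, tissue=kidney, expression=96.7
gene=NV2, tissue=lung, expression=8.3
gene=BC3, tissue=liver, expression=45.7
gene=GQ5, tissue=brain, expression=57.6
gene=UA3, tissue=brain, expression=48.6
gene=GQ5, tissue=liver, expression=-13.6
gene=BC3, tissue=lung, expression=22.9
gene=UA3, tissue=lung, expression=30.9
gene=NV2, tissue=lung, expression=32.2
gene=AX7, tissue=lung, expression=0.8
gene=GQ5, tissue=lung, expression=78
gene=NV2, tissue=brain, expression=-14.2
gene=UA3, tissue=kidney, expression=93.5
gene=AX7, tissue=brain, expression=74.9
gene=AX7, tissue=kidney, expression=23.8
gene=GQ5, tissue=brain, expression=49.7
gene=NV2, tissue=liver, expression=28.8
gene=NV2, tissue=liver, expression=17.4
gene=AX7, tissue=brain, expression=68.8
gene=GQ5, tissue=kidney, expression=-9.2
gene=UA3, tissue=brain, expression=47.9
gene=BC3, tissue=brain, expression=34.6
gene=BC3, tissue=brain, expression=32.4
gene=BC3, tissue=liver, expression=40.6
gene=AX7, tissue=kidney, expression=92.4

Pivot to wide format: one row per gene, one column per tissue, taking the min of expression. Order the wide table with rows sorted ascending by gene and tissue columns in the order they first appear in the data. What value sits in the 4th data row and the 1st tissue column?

-14.2

With rows sorted ascending by gene, row 4 is gene=NV2. tissue columns in first-appearance order: brain, lung, liver, kidney; column 1 is brain.
Long rows with gene=NV2, tissue=brain: min(88.7, -14.2) = -14.2.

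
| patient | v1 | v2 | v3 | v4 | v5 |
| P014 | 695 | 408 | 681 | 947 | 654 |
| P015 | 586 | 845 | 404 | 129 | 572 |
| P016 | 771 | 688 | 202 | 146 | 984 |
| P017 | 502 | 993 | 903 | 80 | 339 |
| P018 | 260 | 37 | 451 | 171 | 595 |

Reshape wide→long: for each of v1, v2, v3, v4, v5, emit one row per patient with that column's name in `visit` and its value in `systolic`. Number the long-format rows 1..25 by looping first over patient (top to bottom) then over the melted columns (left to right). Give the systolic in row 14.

146

25 rows total (5 × 5). Row 14: index ⌊(14-1)/5⌋ = 2 into patient → P016; (14-1) mod 5 = 3 into the melted columns → v4.
So row 14 is (P016, v4, 146); systolic = 146.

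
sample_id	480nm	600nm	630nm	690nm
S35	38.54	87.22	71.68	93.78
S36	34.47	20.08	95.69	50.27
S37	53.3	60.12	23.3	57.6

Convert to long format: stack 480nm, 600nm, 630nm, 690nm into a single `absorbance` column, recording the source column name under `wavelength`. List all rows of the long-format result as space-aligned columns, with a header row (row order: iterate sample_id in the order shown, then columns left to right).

sample_id  wavelength  absorbance
S35        480nm       38.54     
S35        600nm       87.22     
S35        630nm       71.68     
S35        690nm       93.78     
S36        480nm       34.47     
S36        600nm       20.08     
S36        630nm       95.69     
S36        690nm       50.27     
S37        480nm       53.3      
S37        600nm       60.12     
S37        630nm       23.3      
S37        690nm       57.6      

Each (sample_id, column) pair becomes one row: 3 × 4 = 12 rows.
For example, (S35, 480nm) → absorbance=38.54.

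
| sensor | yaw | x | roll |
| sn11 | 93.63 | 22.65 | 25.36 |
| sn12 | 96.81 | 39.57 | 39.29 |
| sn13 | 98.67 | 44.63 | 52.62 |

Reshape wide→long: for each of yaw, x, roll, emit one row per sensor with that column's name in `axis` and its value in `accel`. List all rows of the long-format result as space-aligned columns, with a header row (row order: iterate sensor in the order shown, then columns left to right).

Each (sensor, column) pair becomes one row: 3 × 3 = 9 rows.
For example, (sn11, yaw) → accel=93.63.

sensor  axis  accel
sn11    yaw   93.63
sn11    x     22.65
sn11    roll  25.36
sn12    yaw   96.81
sn12    x     39.57
sn12    roll  39.29
sn13    yaw   98.67
sn13    x     44.63
sn13    roll  52.62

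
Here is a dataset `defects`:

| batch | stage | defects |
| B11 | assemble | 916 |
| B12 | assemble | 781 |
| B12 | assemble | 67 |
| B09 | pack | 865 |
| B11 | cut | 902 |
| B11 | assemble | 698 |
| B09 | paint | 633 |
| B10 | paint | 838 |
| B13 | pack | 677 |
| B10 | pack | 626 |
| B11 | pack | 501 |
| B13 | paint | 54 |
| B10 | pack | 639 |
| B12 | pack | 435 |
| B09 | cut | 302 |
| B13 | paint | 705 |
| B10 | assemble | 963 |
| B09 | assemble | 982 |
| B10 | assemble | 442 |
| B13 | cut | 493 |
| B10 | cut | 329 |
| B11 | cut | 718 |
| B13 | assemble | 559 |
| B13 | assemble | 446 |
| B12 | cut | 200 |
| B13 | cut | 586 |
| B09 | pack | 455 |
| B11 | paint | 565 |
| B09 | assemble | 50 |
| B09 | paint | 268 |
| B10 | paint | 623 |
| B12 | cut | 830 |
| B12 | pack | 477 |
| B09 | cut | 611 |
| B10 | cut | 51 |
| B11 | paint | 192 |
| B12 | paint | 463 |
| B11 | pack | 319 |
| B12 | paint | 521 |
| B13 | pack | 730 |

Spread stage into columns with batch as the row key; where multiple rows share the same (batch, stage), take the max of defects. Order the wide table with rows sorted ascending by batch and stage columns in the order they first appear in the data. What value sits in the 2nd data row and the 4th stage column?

838

With rows sorted ascending by batch, row 2 is batch=B10. stage columns in first-appearance order: assemble, pack, cut, paint; column 4 is paint.
Long rows with batch=B10, stage=paint: max(838, 623) = 838.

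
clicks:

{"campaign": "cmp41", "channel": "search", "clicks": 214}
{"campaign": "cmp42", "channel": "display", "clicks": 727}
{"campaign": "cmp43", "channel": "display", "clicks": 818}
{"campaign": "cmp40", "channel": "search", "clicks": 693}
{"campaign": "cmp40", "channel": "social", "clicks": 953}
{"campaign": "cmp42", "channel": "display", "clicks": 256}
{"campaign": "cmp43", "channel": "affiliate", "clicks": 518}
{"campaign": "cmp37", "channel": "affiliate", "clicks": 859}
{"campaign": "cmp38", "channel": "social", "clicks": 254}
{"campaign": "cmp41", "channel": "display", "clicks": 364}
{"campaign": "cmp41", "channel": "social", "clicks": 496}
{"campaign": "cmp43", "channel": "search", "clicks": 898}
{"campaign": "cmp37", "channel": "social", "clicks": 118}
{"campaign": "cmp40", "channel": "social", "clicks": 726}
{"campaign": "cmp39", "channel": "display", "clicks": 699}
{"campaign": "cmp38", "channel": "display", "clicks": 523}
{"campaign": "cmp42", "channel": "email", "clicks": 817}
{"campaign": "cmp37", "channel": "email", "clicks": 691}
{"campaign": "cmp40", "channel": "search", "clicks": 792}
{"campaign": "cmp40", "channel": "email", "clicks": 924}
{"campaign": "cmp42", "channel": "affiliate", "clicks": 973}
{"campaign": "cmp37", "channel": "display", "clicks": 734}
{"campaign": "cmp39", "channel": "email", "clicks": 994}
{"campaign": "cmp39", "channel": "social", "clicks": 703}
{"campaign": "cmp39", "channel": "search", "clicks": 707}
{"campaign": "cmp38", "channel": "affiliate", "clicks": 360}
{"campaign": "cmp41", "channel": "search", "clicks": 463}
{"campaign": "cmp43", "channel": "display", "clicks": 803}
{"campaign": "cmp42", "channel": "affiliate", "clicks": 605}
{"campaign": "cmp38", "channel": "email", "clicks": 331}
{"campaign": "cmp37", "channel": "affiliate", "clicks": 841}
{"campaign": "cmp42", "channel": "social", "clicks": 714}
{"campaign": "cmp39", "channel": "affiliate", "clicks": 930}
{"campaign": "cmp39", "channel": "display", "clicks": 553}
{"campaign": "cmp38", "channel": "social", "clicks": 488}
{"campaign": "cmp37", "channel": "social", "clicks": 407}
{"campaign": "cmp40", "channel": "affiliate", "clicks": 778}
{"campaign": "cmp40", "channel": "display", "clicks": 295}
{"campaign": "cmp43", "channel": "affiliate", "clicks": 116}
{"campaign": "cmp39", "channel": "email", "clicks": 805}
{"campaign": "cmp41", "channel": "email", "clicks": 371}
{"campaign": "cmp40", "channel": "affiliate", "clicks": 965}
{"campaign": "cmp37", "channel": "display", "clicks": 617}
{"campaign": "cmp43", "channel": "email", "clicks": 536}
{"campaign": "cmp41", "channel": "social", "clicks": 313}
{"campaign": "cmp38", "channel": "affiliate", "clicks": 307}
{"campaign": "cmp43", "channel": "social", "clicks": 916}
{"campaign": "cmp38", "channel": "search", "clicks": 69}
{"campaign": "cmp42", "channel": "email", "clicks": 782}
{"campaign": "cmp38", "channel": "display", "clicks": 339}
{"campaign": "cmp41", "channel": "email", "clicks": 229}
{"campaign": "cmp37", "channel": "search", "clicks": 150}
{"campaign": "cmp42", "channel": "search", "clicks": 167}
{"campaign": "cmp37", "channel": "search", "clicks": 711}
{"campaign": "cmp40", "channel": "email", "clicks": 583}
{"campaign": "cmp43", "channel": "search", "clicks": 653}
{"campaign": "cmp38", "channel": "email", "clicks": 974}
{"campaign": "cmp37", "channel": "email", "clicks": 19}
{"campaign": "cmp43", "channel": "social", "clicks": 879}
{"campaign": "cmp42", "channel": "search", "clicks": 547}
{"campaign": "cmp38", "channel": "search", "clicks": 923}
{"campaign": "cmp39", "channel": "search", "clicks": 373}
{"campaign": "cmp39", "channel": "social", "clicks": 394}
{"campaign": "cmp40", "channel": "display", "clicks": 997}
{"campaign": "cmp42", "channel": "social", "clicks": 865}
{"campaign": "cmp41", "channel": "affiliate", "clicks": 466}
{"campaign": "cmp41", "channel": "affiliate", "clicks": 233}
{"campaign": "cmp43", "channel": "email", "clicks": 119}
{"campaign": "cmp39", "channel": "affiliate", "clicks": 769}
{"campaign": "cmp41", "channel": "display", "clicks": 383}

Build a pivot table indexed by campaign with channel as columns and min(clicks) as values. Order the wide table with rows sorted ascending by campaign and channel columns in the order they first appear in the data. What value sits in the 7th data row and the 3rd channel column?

With rows sorted ascending by campaign, row 7 is campaign=cmp43. channel columns in first-appearance order: search, display, social, affiliate, email; column 3 is social.
Long rows with campaign=cmp43, channel=social: min(916, 879) = 879.

879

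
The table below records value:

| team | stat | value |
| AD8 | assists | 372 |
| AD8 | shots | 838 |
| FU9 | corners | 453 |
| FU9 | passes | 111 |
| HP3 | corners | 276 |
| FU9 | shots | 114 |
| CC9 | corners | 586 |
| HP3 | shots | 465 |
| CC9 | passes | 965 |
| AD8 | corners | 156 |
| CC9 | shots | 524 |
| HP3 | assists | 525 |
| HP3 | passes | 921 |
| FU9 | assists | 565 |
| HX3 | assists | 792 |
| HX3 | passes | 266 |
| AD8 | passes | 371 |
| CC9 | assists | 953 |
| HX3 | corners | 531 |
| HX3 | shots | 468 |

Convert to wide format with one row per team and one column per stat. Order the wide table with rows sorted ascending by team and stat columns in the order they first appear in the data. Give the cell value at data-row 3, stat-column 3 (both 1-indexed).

453

With rows sorted ascending by team, row 3 is team=FU9. stat columns in first-appearance order: assists, shots, corners, passes; column 3 is corners.
Long rows with team=FU9, stat=corners: value = 453.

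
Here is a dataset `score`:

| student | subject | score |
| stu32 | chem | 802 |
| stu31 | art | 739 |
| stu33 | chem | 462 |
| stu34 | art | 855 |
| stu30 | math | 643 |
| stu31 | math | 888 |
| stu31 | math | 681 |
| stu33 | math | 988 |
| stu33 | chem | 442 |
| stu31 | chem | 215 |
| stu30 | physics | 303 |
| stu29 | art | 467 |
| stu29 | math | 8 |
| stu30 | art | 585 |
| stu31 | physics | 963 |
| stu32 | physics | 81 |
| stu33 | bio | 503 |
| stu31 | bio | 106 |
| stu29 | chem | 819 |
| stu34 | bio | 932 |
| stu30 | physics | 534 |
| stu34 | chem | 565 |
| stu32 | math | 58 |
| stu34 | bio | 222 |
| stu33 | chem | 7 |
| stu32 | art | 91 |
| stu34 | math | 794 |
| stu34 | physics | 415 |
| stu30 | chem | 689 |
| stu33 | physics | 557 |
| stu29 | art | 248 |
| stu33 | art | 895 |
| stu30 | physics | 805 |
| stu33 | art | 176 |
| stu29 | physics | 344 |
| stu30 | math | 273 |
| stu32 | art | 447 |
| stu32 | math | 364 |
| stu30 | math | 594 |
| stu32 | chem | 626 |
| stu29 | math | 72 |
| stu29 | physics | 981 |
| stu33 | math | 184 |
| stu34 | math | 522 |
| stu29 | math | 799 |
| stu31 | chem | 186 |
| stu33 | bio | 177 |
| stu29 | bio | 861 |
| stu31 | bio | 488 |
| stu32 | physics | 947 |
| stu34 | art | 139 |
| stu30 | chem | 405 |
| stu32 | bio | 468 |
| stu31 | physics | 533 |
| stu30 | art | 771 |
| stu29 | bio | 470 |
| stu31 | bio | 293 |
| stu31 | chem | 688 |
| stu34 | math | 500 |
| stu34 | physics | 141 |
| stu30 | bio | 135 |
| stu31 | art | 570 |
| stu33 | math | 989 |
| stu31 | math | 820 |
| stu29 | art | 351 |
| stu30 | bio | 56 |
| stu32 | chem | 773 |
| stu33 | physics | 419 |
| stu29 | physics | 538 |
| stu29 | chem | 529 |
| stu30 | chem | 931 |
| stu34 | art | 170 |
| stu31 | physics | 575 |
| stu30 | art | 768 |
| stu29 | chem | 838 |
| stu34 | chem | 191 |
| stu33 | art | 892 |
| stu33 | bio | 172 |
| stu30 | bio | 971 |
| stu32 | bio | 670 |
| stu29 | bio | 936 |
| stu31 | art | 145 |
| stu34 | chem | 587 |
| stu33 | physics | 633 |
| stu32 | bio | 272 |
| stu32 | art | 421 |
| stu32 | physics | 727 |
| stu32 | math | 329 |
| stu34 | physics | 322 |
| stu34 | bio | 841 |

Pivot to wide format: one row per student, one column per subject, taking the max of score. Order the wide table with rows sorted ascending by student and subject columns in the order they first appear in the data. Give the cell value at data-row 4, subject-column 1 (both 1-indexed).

With rows sorted ascending by student, row 4 is student=stu32. subject columns in first-appearance order: chem, art, math, physics, bio; column 1 is chem.
Long rows with student=stu32, subject=chem: max(802, 626, 773) = 802.

802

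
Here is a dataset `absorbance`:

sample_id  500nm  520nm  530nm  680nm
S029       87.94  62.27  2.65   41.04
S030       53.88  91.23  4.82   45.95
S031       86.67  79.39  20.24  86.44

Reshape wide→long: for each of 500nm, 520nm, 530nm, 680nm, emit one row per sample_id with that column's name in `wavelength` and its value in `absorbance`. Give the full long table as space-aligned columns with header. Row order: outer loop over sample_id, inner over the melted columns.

sample_id  wavelength  absorbance
S029       500nm       87.94     
S029       520nm       62.27     
S029       530nm       2.65      
S029       680nm       41.04     
S030       500nm       53.88     
S030       520nm       91.23     
S030       530nm       4.82      
S030       680nm       45.95     
S031       500nm       86.67     
S031       520nm       79.39     
S031       530nm       20.24     
S031       680nm       86.44     

Each (sample_id, column) pair becomes one row: 3 × 4 = 12 rows.
For example, (S029, 500nm) → absorbance=87.94.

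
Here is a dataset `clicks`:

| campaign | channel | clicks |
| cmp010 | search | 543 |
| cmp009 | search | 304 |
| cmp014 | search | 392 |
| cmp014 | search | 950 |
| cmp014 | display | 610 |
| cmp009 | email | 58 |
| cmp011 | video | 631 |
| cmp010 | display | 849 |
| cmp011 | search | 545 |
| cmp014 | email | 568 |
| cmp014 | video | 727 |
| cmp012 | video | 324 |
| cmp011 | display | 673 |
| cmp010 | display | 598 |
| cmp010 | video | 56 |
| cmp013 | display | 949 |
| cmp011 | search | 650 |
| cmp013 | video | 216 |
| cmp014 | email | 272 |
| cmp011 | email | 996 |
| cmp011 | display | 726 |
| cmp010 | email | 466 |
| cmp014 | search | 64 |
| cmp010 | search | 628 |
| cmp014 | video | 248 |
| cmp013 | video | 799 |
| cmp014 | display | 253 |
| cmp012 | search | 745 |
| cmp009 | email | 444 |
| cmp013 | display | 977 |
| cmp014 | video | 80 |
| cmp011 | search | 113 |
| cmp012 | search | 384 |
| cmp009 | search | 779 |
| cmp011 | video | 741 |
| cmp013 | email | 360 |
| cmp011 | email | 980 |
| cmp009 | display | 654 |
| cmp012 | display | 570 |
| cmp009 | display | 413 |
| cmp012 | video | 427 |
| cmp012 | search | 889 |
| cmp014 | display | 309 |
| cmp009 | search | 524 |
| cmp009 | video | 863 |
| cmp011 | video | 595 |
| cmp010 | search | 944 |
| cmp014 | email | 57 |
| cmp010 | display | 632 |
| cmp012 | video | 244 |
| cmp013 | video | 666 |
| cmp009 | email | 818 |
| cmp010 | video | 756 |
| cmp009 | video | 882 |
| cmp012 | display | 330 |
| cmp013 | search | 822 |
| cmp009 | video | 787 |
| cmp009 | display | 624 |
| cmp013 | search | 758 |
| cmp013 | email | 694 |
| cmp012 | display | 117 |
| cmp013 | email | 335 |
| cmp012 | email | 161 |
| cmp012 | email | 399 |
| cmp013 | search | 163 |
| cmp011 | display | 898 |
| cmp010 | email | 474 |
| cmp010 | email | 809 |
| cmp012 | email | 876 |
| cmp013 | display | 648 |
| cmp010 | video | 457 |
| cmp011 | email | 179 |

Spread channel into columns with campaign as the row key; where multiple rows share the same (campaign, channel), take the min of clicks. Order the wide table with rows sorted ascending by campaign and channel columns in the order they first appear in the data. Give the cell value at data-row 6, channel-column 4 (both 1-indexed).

With rows sorted ascending by campaign, row 6 is campaign=cmp014. channel columns in first-appearance order: search, display, email, video; column 4 is video.
Long rows with campaign=cmp014, channel=video: min(727, 248, 80) = 80.

80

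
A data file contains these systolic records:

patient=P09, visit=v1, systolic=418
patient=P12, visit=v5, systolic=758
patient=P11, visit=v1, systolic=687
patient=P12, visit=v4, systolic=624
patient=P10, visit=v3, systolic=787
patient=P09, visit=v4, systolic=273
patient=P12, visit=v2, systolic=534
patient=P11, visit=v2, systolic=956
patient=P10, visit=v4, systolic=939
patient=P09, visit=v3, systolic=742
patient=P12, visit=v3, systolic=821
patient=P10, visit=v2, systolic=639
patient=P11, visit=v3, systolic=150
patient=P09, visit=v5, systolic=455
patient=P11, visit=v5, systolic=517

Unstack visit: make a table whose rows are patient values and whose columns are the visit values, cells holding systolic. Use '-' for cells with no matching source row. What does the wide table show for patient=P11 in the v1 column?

687

The long row with patient=P11, visit=v1 has systolic=687.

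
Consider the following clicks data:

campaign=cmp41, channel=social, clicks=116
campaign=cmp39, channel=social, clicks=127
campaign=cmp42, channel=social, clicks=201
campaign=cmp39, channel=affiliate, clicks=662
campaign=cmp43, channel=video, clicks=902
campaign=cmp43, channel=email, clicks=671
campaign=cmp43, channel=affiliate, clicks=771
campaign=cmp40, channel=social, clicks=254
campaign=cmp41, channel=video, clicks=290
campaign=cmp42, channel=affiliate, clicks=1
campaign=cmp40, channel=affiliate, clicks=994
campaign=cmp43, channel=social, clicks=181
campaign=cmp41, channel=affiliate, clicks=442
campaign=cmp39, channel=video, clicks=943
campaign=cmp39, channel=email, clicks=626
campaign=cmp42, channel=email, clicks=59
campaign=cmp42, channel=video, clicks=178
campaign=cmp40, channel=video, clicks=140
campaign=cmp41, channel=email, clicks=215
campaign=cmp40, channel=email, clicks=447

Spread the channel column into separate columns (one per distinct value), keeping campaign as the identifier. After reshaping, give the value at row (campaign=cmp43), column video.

902

Wide layout: rows indexed by campaign, columns are the 4 distinct channel values (social, affiliate, video, email).
Cell (campaign=cmp43, channel=video) draws from the long row where campaign=cmp43 and channel=video, which has clicks=902.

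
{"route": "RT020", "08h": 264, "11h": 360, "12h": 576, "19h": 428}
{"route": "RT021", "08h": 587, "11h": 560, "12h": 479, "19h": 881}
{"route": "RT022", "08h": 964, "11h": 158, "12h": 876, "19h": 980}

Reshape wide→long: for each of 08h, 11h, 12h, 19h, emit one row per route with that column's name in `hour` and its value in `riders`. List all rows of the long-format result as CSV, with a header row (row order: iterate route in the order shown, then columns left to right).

Each (route, column) pair becomes one row: 3 × 4 = 12 rows.
For example, (RT020, 08h) → riders=264.

route,hour,riders
RT020,08h,264
RT020,11h,360
RT020,12h,576
RT020,19h,428
RT021,08h,587
RT021,11h,560
RT021,12h,479
RT021,19h,881
RT022,08h,964
RT022,11h,158
RT022,12h,876
RT022,19h,980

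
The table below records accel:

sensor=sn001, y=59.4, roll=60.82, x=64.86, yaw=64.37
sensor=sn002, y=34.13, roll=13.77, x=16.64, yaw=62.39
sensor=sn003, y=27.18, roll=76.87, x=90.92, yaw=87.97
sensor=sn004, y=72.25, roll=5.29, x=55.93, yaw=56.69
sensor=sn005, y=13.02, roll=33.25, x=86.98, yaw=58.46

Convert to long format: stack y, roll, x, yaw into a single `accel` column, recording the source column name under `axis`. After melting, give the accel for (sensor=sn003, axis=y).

27.18

Unpivoting turns each (sensor, wide-column) pair into one long row.
The wide cell at row sn003, column y holds 27.18, so the long row (sn003, y) has accel=27.18.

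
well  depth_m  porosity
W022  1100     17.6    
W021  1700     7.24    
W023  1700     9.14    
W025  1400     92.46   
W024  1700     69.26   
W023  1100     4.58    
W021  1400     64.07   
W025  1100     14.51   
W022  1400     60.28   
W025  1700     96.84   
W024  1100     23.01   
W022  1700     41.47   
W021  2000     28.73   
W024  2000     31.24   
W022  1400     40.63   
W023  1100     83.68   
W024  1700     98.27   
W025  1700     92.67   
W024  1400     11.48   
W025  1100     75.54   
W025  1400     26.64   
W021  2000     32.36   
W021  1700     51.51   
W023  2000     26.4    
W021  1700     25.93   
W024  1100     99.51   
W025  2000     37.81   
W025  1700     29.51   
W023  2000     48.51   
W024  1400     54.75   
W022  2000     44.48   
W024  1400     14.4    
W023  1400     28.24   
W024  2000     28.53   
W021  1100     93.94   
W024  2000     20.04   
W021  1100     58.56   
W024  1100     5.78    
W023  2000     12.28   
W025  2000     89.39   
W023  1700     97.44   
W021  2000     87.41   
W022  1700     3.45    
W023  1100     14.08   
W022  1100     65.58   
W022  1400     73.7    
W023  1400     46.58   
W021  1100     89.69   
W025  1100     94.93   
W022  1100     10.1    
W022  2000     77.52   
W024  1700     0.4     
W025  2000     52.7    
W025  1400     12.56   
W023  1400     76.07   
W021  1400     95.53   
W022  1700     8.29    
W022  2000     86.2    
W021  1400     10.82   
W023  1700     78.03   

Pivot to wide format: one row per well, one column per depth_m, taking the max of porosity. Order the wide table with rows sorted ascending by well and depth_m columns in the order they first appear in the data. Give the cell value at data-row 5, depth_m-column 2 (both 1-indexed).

96.84

With rows sorted ascending by well, row 5 is well=W025. depth_m columns in first-appearance order: 1100, 1700, 1400, 2000; column 2 is 1700.
Long rows with well=W025, depth_m=1700: max(96.84, 92.67, 29.51) = 96.84.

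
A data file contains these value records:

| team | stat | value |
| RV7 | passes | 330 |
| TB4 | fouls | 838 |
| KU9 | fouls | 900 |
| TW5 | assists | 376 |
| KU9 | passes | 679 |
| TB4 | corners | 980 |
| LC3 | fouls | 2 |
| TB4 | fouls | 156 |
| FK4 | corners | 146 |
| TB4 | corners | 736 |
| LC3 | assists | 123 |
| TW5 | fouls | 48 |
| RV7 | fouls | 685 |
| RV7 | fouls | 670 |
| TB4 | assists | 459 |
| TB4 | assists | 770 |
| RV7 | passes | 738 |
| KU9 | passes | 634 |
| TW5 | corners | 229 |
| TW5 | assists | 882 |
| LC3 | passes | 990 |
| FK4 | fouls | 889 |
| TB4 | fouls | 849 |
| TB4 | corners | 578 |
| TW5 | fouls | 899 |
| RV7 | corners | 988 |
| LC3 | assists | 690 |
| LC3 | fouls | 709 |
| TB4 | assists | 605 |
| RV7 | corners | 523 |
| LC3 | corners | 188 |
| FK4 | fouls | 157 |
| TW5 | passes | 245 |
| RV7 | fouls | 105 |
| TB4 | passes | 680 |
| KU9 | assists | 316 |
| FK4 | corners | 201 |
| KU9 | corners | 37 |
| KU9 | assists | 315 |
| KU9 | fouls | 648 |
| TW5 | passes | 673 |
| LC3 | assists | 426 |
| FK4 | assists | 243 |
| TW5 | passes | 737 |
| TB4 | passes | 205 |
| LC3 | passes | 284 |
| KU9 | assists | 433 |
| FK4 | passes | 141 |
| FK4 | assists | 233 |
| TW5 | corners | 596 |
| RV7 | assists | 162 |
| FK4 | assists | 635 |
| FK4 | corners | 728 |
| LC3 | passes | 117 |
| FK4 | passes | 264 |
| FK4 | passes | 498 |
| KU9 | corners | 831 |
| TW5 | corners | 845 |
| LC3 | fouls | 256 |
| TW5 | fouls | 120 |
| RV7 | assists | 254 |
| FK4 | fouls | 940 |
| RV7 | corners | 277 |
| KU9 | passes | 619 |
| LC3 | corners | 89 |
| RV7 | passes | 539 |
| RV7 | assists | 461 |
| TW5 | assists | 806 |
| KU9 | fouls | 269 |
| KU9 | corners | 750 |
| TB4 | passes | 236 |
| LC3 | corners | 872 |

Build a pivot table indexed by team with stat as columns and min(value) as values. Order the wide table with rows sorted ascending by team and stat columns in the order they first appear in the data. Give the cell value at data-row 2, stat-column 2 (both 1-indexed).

269

With rows sorted ascending by team, row 2 is team=KU9. stat columns in first-appearance order: passes, fouls, assists, corners; column 2 is fouls.
Long rows with team=KU9, stat=fouls: min(900, 648, 269) = 269.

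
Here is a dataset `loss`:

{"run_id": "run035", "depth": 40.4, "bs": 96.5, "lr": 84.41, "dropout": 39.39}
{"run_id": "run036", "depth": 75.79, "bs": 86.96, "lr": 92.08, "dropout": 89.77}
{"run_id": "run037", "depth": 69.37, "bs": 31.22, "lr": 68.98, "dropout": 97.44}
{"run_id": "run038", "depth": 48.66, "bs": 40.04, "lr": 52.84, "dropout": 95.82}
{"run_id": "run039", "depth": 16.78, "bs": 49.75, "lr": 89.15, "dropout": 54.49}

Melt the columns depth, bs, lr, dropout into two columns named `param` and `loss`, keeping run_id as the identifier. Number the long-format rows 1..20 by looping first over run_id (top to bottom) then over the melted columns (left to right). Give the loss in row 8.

20 rows total (5 × 4). Row 8: index ⌊(8-1)/4⌋ = 1 into run_id → run036; (8-1) mod 4 = 3 into the melted columns → dropout.
So row 8 is (run036, dropout, 89.77); loss = 89.77.

89.77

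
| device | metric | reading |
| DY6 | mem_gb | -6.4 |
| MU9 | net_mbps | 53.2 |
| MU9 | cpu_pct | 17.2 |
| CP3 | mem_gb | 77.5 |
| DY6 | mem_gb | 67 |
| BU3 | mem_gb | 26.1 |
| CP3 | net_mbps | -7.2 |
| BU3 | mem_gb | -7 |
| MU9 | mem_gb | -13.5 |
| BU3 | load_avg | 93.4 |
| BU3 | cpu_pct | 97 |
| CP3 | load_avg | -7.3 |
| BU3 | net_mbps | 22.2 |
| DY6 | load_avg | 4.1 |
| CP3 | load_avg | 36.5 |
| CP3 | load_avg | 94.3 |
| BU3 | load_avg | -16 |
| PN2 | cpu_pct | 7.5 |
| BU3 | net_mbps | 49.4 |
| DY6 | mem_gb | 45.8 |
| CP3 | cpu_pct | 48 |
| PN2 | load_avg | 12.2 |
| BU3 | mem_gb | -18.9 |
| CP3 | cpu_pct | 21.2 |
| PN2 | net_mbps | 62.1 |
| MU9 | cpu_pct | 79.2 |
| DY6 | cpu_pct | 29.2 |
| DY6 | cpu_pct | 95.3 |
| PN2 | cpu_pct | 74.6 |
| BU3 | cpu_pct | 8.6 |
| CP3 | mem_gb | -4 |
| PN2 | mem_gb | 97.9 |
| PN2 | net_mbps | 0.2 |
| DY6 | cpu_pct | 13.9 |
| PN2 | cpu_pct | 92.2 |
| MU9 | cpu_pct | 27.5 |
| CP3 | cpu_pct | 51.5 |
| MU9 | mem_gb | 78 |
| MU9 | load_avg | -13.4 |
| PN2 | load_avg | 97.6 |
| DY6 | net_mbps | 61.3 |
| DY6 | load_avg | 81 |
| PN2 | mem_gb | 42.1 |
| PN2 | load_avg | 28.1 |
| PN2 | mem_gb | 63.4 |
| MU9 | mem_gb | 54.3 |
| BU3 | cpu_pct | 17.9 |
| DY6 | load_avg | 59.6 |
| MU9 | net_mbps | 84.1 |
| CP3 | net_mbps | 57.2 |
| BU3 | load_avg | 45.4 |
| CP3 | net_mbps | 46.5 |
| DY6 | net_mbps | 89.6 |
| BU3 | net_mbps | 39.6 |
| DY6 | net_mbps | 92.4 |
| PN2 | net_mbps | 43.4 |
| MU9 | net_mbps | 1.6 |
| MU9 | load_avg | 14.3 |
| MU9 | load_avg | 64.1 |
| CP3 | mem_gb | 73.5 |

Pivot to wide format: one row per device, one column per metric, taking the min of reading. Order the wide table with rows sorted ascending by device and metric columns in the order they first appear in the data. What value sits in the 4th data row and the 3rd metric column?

17.2

With rows sorted ascending by device, row 4 is device=MU9. metric columns in first-appearance order: mem_gb, net_mbps, cpu_pct, load_avg; column 3 is cpu_pct.
Long rows with device=MU9, metric=cpu_pct: min(17.2, 79.2, 27.5) = 17.2.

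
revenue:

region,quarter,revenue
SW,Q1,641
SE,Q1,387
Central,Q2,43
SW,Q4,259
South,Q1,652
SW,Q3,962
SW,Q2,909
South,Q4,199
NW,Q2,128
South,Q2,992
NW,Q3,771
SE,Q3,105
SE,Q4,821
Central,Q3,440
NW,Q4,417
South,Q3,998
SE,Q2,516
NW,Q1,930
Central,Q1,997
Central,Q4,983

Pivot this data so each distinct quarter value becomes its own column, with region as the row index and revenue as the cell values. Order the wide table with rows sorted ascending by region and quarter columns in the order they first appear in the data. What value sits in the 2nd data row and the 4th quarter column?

With rows sorted ascending by region, row 2 is region=NW. quarter columns in first-appearance order: Q1, Q2, Q4, Q3; column 4 is Q3.
Long rows with region=NW, quarter=Q3: revenue = 771.

771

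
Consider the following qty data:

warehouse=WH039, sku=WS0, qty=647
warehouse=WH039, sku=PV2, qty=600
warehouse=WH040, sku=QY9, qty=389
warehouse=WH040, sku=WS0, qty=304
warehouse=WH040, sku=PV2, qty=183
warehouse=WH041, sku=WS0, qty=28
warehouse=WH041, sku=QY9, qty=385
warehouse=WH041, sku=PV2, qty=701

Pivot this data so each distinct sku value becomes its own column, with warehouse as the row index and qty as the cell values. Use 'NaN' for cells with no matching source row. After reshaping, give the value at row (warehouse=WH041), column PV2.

701

The long row with warehouse=WH041, sku=PV2 has qty=701.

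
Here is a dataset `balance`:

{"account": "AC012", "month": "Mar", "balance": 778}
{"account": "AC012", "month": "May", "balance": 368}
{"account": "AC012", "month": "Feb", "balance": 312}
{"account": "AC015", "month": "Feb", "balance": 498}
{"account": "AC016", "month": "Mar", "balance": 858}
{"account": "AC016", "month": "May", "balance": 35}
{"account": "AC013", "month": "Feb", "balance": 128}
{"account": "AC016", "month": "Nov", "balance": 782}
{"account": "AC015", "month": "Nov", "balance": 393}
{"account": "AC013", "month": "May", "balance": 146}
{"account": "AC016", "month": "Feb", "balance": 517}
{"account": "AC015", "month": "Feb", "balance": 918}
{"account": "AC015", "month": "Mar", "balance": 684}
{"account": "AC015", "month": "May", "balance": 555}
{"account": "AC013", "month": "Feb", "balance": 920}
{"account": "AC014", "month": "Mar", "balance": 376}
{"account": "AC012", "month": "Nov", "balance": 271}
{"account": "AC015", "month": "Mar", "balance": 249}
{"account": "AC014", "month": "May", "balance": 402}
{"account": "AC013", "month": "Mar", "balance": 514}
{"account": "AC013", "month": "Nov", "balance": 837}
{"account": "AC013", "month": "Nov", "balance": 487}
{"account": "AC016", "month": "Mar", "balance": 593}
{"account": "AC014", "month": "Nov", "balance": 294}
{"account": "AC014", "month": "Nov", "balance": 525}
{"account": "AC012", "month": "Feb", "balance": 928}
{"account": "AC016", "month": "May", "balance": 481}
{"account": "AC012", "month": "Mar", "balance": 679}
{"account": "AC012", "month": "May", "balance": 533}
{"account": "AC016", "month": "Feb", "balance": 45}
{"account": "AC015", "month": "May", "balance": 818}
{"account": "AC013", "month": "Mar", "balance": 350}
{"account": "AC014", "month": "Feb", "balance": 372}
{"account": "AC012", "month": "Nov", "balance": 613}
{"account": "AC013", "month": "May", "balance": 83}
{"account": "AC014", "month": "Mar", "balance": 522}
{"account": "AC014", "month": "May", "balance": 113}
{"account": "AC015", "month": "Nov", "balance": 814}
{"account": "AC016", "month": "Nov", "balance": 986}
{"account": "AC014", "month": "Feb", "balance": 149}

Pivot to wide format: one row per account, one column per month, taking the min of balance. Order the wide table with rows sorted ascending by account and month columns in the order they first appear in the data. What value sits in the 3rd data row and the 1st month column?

376

With rows sorted ascending by account, row 3 is account=AC014. month columns in first-appearance order: Mar, May, Feb, Nov; column 1 is Mar.
Long rows with account=AC014, month=Mar: min(376, 522) = 376.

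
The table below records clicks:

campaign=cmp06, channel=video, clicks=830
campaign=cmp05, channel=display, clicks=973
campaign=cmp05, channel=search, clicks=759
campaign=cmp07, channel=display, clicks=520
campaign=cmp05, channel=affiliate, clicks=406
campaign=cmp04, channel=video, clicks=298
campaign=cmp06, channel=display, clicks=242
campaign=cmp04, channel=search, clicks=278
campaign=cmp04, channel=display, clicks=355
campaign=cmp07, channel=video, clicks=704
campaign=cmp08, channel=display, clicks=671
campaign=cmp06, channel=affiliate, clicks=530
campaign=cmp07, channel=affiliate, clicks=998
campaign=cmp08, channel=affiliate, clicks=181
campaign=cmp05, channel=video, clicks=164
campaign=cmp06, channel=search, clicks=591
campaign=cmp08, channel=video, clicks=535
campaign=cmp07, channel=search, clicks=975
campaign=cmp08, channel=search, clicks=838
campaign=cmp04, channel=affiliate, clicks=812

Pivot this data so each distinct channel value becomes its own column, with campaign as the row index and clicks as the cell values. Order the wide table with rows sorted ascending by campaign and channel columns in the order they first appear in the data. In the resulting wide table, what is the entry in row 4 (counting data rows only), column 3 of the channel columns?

975

With rows sorted ascending by campaign, row 4 is campaign=cmp07. channel columns in first-appearance order: video, display, search, affiliate; column 3 is search.
Long rows with campaign=cmp07, channel=search: clicks = 975.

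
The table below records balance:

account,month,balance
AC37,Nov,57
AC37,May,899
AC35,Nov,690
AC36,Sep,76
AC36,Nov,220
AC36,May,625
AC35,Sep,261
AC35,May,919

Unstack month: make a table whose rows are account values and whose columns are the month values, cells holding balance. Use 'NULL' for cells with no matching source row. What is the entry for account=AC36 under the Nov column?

220

The long row with account=AC36, month=Nov has balance=220.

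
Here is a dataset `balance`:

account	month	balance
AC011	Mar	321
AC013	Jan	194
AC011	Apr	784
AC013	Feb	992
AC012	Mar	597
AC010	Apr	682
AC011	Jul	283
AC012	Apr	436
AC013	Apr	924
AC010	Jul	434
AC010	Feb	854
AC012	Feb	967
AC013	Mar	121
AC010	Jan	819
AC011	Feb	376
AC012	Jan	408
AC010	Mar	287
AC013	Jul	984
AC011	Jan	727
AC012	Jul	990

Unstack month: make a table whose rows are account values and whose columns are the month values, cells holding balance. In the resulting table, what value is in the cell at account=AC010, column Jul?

Wide layout: rows indexed by account, columns are the 5 distinct month values (Mar, Jan, Apr, Feb, Jul).
Cell (account=AC010, month=Jul) draws from the long row where account=AC010 and month=Jul, which has balance=434.

434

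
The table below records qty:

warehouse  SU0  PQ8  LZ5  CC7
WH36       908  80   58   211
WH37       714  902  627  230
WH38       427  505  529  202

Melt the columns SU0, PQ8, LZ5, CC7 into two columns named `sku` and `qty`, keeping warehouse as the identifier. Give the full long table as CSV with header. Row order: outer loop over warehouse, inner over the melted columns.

Each (warehouse, column) pair becomes one row: 3 × 4 = 12 rows.
For example, (WH36, SU0) → qty=908.

warehouse,sku,qty
WH36,SU0,908
WH36,PQ8,80
WH36,LZ5,58
WH36,CC7,211
WH37,SU0,714
WH37,PQ8,902
WH37,LZ5,627
WH37,CC7,230
WH38,SU0,427
WH38,PQ8,505
WH38,LZ5,529
WH38,CC7,202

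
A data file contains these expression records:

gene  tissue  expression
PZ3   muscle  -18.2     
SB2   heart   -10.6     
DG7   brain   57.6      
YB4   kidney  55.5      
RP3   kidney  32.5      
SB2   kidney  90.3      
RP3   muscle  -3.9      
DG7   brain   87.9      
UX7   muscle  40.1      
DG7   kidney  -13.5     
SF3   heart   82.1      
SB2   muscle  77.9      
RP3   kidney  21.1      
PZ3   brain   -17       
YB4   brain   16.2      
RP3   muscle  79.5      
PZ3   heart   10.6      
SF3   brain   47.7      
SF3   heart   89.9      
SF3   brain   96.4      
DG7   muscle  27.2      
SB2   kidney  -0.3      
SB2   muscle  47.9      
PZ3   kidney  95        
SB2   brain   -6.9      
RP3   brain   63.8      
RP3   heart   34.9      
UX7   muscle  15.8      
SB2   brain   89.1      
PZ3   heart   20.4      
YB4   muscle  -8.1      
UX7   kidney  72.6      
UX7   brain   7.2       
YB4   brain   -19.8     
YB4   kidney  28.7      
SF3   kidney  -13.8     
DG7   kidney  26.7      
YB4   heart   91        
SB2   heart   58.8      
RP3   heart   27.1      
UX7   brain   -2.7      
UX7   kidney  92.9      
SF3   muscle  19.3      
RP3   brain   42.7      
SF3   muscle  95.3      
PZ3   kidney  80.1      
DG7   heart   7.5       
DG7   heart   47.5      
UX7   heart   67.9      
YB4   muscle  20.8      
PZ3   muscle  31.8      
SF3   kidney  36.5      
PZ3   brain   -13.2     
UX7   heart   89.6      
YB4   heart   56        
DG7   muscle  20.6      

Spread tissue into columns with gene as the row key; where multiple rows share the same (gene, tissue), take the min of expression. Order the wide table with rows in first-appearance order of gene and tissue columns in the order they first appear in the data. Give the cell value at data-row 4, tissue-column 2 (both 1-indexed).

56

With rows in first-appearance order of gene, row 4 is gene=YB4. tissue columns in first-appearance order: muscle, heart, brain, kidney; column 2 is heart.
Long rows with gene=YB4, tissue=heart: min(91, 56) = 56.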